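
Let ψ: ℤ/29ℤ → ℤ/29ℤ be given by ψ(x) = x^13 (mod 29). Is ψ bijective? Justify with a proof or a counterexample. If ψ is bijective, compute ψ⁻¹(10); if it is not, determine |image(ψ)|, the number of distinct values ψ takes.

Since 29 is prime, the nonzero elements of ℤ/29ℤ form a cyclic group of order 28.
As gcd(13, 28) = 1, raising to the 13th power is a bijection on this group: if a^13 ≡ b^13 then (ab^{−1})^13 = 1, and the only element of order dividing gcd(13, 28) = 1 is 1, so a = b.
With ψ(0) = 0 this makes ψ injective on all of ℤ/29ℤ, hence bijective (finite equal-size domain and codomain). In particular ψ is bijective.
Since ψ is bijective, we find the preimage of 10. The inverse of x ↦ x^13 on (ℤ/29ℤ)^× is x ↦ x^13, because 13·13 = 169 = 6·28 + 1 ≡ 1 (mod 28) and x^{28} = 1 for x ≠ 0 (Fermat). So ψ⁻¹(10) = 10^13 mod 29.
Repeated squaring mod 29: 10^1 ≡ 10, 10^2 ≡ 10² = 100 ≡ 13, 10^4 ≡ 13² = 169 ≡ 24, 10^8 ≡ 24² = 576 ≡ 25. Since 13 = 8 + 4 + 1, 10^13 ≡ 25·24·10: 25·24 = 600 ≡ 20, then 20·10 = 200 ≡ 26. So 10^13 ≡ 26 (mod 29).
Hence ψ⁻¹(10) = 26.

26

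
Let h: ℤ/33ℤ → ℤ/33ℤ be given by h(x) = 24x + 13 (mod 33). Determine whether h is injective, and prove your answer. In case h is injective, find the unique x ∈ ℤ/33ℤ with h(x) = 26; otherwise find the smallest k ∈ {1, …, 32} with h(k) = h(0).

11

We have gcd(24, 33) = 3 > 1. Taking a = 0 and b = 11: h(0) = 13 and h(11) = 24·11 + 13 = 277 ≡ 13 (mod 33).
So h(0) = h(11) while 0 ≠ 11, therefore h is not injective.
Since h is not injective, we find the least positive k with h(k) = h(0): this means 24k ≡ 0 (mod 33), i.e. 33 ∣ 24k. Since gcd(24, 33) = 3, dividing through by 3 this holds exactly when 11 ∣ 8k, and as gcd(8, 11) = 1, exactly when 11 ∣ k.
The smallest positive such k is 11.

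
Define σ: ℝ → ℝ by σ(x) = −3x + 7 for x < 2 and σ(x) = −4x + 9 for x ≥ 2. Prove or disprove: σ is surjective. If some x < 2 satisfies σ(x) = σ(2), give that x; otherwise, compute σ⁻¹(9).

Both pieces are strictly decreasing (slopes −3 and −4), so each is injective on its own interval.
The left piece maps (−∞, 2) onto (1, ∞); the right piece maps [2, ∞) onto (−∞, 1].
These images together cover ℝ, so σ is surjective.
Because the two images are disjoint, no x < 2 has σ(x) = σ(2), so we compute σ⁻¹(9): 9 lies in (1, ∞), so solve −3x + 7 = 9: x = (9 − 7)/(−3) = −2/3.

-2/3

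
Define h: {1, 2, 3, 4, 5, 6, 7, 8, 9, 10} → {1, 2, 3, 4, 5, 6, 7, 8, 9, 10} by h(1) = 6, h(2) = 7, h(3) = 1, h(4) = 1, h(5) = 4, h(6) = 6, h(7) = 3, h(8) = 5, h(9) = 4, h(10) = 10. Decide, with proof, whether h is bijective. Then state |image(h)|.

7

h(3) = 1 = h(4) with 3 ≠ 4, so h is not injective, hence not bijective.
The image of h is {1, 3, 4, 5, 6, 7, 10}, which has 7 elements.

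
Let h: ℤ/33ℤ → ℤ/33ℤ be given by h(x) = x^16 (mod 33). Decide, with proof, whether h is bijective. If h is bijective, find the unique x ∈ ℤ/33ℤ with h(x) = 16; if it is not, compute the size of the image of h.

12

h(4): Repeated squaring mod 33: 4^1 ≡ 4, 4^2 ≡ 4² = 16, 4^4 ≡ 16² = 256 ≡ 25, 4^8 ≡ 25² = 625 ≡ 31, 4^16 ≡ 31² = 961 ≡ 4. So 4^16 ≡ 4 (mod 33).
h(7): Repeated squaring mod 33: 7^1 ≡ 7, 7^2 ≡ 7² = 49 ≡ 16, 7^4 ≡ 16² = 256 ≡ 25, 7^8 ≡ 25² = 625 ≡ 31, 7^16 ≡ 31² = 961 ≡ 4. So 7^16 ≡ 4 (mod 33).
So h(4) = h(7) = 4 while 4 ≠ 7, so h is not injective, hence not bijective.
Since h is not bijective, we determine |image(h)|. Computing x^16 mod 33 for each x (by repeated squaring, reducing mod 33 at every step), the values h(0), h(1), …, h(32) are: 0, 1, 31, 3, 4, 16, 27, 4, 25, 9, 1, 22, 12, 31, 25, 15, 16, 16, 15, 25, 31, 12, 22, 1, 9, 25, 4, 27, 16, 4, 3, 31, 1.
The distinct values are {0, 1, 3, 4, 9, 12, 15, 16, 22, 25, 27, 31}; there are 12 of them.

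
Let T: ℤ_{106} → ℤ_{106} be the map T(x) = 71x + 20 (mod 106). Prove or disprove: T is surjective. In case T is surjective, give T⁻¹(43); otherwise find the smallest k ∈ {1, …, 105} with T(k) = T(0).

Since gcd(71, 106) = 1, 71 is invertible modulo 106. Euclid's algorithm: 106 = 1·71 + 35, 71 = 2·35 + 1; back-substituting gives 1 = 3·71 − 2·106, so 71⁻¹ ≡ 3 (mod 106).
For any y ∈ ℤ_{106}, x = 3(y − 20) mod 106 satisfies T(x) = 71·3(y − 20) + 20 ≡ y (since 71·3 ≡ 1 mod 106). So every y has a preimage.
So T is surjective.
Since T is surjective, we find T⁻¹(43): we need 71x ≡ 43 − 20 ≡ 23 (mod 106). Using 71⁻¹ = 3: x ≡ 3·23 = 69, so x = 69.
Check: T(69) = 71·69 + 20 = 4919 = 46·106 + 43 ≡ 43 (mod 106).

69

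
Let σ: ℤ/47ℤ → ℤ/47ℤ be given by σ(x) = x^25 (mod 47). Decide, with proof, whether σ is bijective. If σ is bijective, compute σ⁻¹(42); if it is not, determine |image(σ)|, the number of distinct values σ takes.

18

Since 47 is prime, the nonzero elements of ℤ/47ℤ form a cyclic group of order 46.
As gcd(25, 46) = 1, raising to the 25th power is a bijection on this group: if a^25 ≡ b^25 then (ab^{−1})^25 = 1, and the only element of order dividing gcd(25, 46) = 1 is 1, so a = b.
With σ(0) = 0 this makes σ injective on all of ℤ/47ℤ, hence bijective (finite equal-size domain and codomain). In particular σ is bijective.
Since σ is bijective, we find the preimage of 42. The inverse of x ↦ x^25 on (ℤ/47ℤ)^× is x ↦ x^35, because 25·35 = 875 = 19·46 + 1 ≡ 1 (mod 46) and x^{46} = 1 for x ≠ 0 (Fermat). So σ⁻¹(42) = 42^35 mod 47.
Repeated squaring mod 47: 42^1 ≡ 42, 42^2 ≡ 42² = 1764 ≡ 25, 42^4 ≡ 25² = 625 ≡ 14, 42^8 ≡ 14² = 196 ≡ 8, 42^16 ≡ 8² = 64 ≡ 17, 42^32 ≡ 17² = 289 ≡ 7. Since 35 = 32 + 2 + 1, 42^35 ≡ 7·25·42: 7·25 = 175 ≡ 34, then 34·42 = 1428 ≡ 18. So 42^35 ≡ 18 (mod 47).
Hence σ⁻¹(42) = 18.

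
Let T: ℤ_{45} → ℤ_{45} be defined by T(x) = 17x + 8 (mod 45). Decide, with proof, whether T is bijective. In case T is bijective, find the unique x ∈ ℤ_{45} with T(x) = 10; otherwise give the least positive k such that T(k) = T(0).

If T(u) = T(v), then 17u ≡ 17v (mod 45). Because gcd(17, 45) = 1, we may cancel 17 to get u ≡ v (mod 45).
We now compute 17⁻¹ mod 45 explicitly. Euclid's algorithm: 45 = 2·17 + 11, 17 = 1·11 + 6, 11 = 1·6 + 5, 6 = 1·5 + 1; back-substituting gives 1 = 8·17 − 3·45, so 17⁻¹ ≡ 8 (mod 45).
For any y ∈ ℤ_{45}, x = 8(y − 8) mod 45 satisfies T(x) = 17·8(y − 8) + 8 ≡ y (since 17·8 ≡ 1 mod 45). So every y has a preimage.
So T is bijective.
Since T is bijective, we compute T⁻¹(10): solve 17x + 8 ≡ 10 (mod 45), i.e. 17x ≡ 2 (mod 45).
Multiplying by 17⁻¹ = 8 gives x ≡ 8·2 = 16 ≡ 16 (mod 45).
Check: T(16) = 17·16 + 8 = 280 = 6·45 + 10 ≡ 10 (mod 45).

16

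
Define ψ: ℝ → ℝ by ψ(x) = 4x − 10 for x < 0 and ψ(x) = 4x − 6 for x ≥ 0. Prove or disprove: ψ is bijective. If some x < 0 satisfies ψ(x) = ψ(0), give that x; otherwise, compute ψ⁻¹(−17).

-7/4

Both pieces are strictly increasing (slopes 4 and 4), so each is injective on its own interval.
The left piece maps (−∞, 0) onto (−∞, −10); the right piece maps [0, ∞) onto [−6, ∞).
The images leave a gap (−10 has no preimage), so ψ is not surjective, hence not bijective.
Because the two images are disjoint, no x < 0 has ψ(x) = ψ(0), so we compute ψ⁻¹(−17): −17 lies in (−∞, −10), so solve 4x − 10 = −17: x = (−17 + 10)/4 = −7/4.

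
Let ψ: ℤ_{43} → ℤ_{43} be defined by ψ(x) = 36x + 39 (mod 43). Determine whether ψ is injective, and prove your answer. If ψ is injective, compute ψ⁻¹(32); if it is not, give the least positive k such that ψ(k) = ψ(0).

1

If ψ(a) = ψ(b), then 36a ≡ 36b (mod 43). Because gcd(36, 43) = 1, we may cancel 36 to get a ≡ b (mod 43).
So ψ is injective.
We now compute 36⁻¹ mod 43 explicitly. Euclid's algorithm: 43 = 1·36 + 7, 36 = 5·7 + 1; back-substituting gives 1 = 6·36 − 5·43, so 36⁻¹ ≡ 6 (mod 43).
Since ψ is injective, we find ψ⁻¹(32): we need 36x ≡ 32 − 39 ≡ 36 (mod 43). Using 36⁻¹ = 6: x ≡ 6·36 = 216 = 5·43 + 1, so x = 1.
Check: ψ(1) = 36·1 + 39 = 75 = 1·43 + 32 ≡ 32 (mod 43).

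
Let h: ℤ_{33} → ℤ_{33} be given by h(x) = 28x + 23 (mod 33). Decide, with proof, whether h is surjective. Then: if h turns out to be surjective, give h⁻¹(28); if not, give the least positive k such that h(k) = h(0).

32

Recall: h is surjective if every y in the codomain equals h(x) for some x in the domain.
Since gcd(28, 33) = 1, 28 is invertible modulo 33. Euclid's algorithm: 33 = 1·28 + 5, 28 = 5·5 + 3, 5 = 1·3 + 2, 3 = 1·2 + 1; back-substituting gives 1 = 13·28 − 11·33, so 28⁻¹ ≡ 13 (mod 33).
For any y ∈ ℤ_{33}, x = 13(y − 23) mod 33 satisfies h(x) = 28·13(y − 23) + 23 ≡ y (since 28·13 ≡ 1 mod 33). So every y has a preimage.
Thus h is surjective.
Since h is surjective, we find h⁻¹(28): we need 28x ≡ 28 − 23 ≡ 5 (mod 33). Using 28⁻¹ = 13: x ≡ 13·5 = 65 = 1·33 + 32, so x = 32.
Check: h(32) = 28·32 + 23 = 919 = 27·33 + 28 ≡ 28 (mod 33).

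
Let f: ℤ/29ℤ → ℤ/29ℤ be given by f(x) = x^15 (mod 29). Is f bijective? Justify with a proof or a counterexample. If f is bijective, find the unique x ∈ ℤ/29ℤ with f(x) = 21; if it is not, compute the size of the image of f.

8

Since 29 is prime, the nonzero elements of ℤ/29ℤ form a cyclic group of order 28.
As gcd(15, 28) = 1, raising to the 15th power is a bijection on this group: if u^15 ≡ v^15 then (uv^{−1})^15 = 1, and the only element of order dividing gcd(15, 28) = 1 is 1, so u = v.
With f(0) = 0 this makes f injective on all of ℤ/29ℤ, hence bijective (finite equal-size domain and codomain). In particular f is bijective.
Since f is bijective, we find the preimage of 21. The inverse of x ↦ x^15 on (ℤ/29ℤ)^× is x ↦ x^15, because 15·15 = 225 = 8·28 + 1 ≡ 1 (mod 28) and x^{28} = 1 for x ≠ 0 (Fermat). So f⁻¹(21) = 21^15 mod 29.
Repeated squaring mod 29: 21^1 ≡ 21, 21^2 ≡ 21² = 441 ≡ 6, 21^4 ≡ 6² = 36 ≡ 7, 21^8 ≡ 7² = 49 ≡ 20. Since 15 = 8 + 4 + 2 + 1, 21^15 ≡ 20·7·6·21: 20·7 = 140 ≡ 24, then 24·6 = 144 ≡ 28, then 28·21 = 588 ≡ 8. So 21^15 ≡ 8 (mod 29).
Hence f⁻¹(21) = 8.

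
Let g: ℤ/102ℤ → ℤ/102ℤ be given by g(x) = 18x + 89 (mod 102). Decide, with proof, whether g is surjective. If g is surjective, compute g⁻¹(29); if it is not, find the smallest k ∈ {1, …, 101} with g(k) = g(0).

Recall: surjectivity means every element of the codomain has a preimage under g.
Since gcd(18, 102) = 6, we have 18x ≡ 0 (mod 6) for all x, so g(x) ≡ 5 (mod 6).
But 0 ≢ 5 (mod 6), so 0 ∈ ℤ/102ℤ has no preimage. Thus g is not surjective.
Since g is not surjective, we find the least positive k with g(k) = g(0): this means 18k ≡ 0 (mod 102), i.e. 102 ∣ 18k. Since gcd(18, 102) = 6, dividing through by 6 this holds exactly when 17 ∣ 3k, and as gcd(3, 17) = 1, exactly when 17 ∣ k.
The smallest positive such k is 17.

17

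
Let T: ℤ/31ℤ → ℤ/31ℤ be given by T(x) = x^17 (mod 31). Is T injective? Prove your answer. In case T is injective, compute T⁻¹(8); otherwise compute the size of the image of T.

16

Since 31 is prime, the nonzero elements of ℤ/31ℤ form a cyclic group of order 30.
As gcd(17, 30) = 1, raising to the 17th power is a bijection on this group: if s^17 ≡ t^17 then (st^{−1})^17 = 1, and the only element of order dividing gcd(17, 30) = 1 is 1, so s = t.
With T(0) = 0 this makes T injective on all of ℤ/31ℤ, hence bijective (finite equal-size domain and codomain). In particular T is injective.
Since T is injective, we find the preimage of 8. The inverse of x ↦ x^17 on (ℤ/31ℤ)^× is x ↦ x^23, because 17·23 = 391 = 13·30 + 1 ≡ 1 (mod 30) and x^{30} = 1 for x ≠ 0 (Fermat). So T⁻¹(8) = 8^23 mod 31.
Repeated squaring mod 31: 8^1 ≡ 8, 8^2 ≡ 8² = 64 ≡ 2, 8^4 ≡ 2² = 4, 8^8 ≡ 4² = 16, 8^16 ≡ 16² = 256 ≡ 8. Since 23 = 16 + 4 + 2 + 1, 8^23 ≡ 8·4·2·8: 8·4 = 32 ≡ 1, then 1·2 = 2, then 2·8 = 16. So 8^23 ≡ 16 (mod 31).
Hence T⁻¹(8) = 16.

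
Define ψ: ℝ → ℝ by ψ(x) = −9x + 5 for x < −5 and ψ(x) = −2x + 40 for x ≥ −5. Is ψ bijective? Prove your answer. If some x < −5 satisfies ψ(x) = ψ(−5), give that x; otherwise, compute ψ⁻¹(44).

Both pieces are strictly decreasing (slopes −9 and −2), so each is injective on its own interval.
The left piece maps (−∞, −5) onto (50, ∞); the right piece maps [−5, ∞) onto (−∞, 50].
Since 50 = 50, the images partition ℝ: ψ is injective and surjective, hence bijective.
Because the two images are disjoint, no x < −5 has ψ(x) = ψ(−5), so we compute ψ⁻¹(44): 44 lies in (−∞, 50], so solve −2x + 40 = 44: x = (44 − 40)/(−2) = −2.

-2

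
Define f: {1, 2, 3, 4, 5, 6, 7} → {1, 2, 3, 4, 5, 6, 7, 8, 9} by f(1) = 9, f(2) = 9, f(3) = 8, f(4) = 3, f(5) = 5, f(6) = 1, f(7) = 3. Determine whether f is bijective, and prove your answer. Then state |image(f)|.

5

f(1) = 9 = f(2) with 1 ≠ 2, so f is not injective, hence not bijective.
The image of f is {1, 3, 5, 8, 9}, which has 5 elements.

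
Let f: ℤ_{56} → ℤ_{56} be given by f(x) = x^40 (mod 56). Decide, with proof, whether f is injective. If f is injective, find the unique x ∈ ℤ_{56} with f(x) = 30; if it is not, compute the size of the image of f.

f(6): Repeated squaring mod 56: 6^1 ≡ 6, 6^2 ≡ 6² = 36, 6^4 ≡ 36² = 1296 ≡ 8, 6^8 ≡ 8² = 64 ≡ 8, 6^16 ≡ 8² = 64 ≡ 8, 6^32 ≡ 8² = 64 ≡ 8. Since 40 = 32 + 8, 6^40 ≡ 8·8: 8·8 = 64 ≡ 8. So 6^40 ≡ 8 (mod 56).
f(8): Repeated squaring mod 56: 8^1 ≡ 8, 8^2 ≡ 8² = 64 ≡ 8, 8^4 ≡ 8² = 64 ≡ 8, 8^8 ≡ 8² = 64 ≡ 8, 8^16 ≡ 8² = 64 ≡ 8, 8^32 ≡ 8² = 64 ≡ 8. Since 40 = 32 + 8, 8^40 ≡ 8·8: 8·8 = 64 ≡ 8. So 8^40 ≡ 8 (mod 56).
So f(6) = f(8) = 8 while 6 ≠ 8, therefore f is not injective.
Since f is not injective, we determine |image(f)|. Computing x^40 mod 56 for each x (by repeated squaring, reducing mod 56 at every step), the values f(0), f(1), …, f(55) are: 0, 1, 16, 25, 32, 9, 8, 49, 8, 9, 32, 25, 16, 1, 0, 1, 16, 25, 32, 9, 8, 49, 8, 9, 32, 25, 16, 1, 0, 1, 16, 25, 32, 9, 8, 49, 8, 9, 32, 25, 16, 1, 0, 1, 16, 25, 32, 9, 8, 49, 8, 9, 32, 25, 16, 1.
The distinct values are {0, 1, 8, 9, 16, 25, 32, 49}; there are 8 of them.

8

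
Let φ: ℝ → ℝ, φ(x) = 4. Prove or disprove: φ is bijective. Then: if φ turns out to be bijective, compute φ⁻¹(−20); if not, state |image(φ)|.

1

φ(0) = 4 = φ(1) with 0 ≠ 1, so φ is not injective, hence not bijective.
Since φ is not bijective, we state |image(φ)|: the image of φ is {4}, which has 1 element.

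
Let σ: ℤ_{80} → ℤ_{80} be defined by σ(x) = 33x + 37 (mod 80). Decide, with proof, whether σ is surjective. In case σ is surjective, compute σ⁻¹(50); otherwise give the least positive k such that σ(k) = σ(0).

Since gcd(33, 80) = 1, 33 is invertible modulo 80. Euclid's algorithm: 80 = 2·33 + 14, 33 = 2·14 + 5, 14 = 2·5 + 4, 5 = 1·4 + 1; back-substituting gives 1 = 17·33 − 7·80, so 33⁻¹ ≡ 17 (mod 80).
For any y ∈ ℤ_{80}, x = 17(y − 37) mod 80 satisfies σ(x) = 33·17(y − 37) + 37 ≡ y (since 33·17 ≡ 1 mod 80). So every y has a preimage.
So σ is surjective.
Since σ is surjective, we compute σ⁻¹(50): solve 33x + 37 ≡ 50 (mod 80), i.e. 33x ≡ 13 (mod 80).
Multiplying by 33⁻¹ = 17 gives x ≡ 17·13 = 221 = 2·80 + 61 ≡ 61 (mod 80).
Check: σ(61) = 33·61 + 37 = 2050 = 25·80 + 50 ≡ 50 (mod 80).

61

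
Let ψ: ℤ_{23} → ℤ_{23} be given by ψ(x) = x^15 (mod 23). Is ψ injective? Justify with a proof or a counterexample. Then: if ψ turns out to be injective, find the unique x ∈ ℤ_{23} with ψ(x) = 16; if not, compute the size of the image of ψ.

Since 23 is prime, the nonzero elements of ℤ_{23} form a cyclic group of order 22.
As gcd(15, 22) = 1, raising to the 15th power is a bijection on this group: if x_1^15 ≡ x_2^15 then (x_1x_2^{−1})^15 = 1, and the only element of order dividing gcd(15, 22) = 1 is 1, so x_1 = x_2.
With ψ(0) = 0 this makes ψ injective on all of ℤ_{23}, hence bijective (finite equal-size domain and codomain). In particular ψ is injective.
Since ψ is injective, we find the preimage of 16. The inverse of x ↦ x^15 on (ℤ_{23})^× is x ↦ x^3, because 15·3 = 45 = 2·22 + 1 ≡ 1 (mod 22) and x^{22} = 1 for x ≠ 0 (Fermat). So ψ⁻¹(16) = 16^3 mod 23.
Repeated squaring mod 23: 16^1 ≡ 16, 16^2 ≡ 16² = 256 ≡ 3. Since 3 = 2 + 1, 16^3 ≡ 3·16: 3·16 = 48 ≡ 2. So 16^3 ≡ 2 (mod 23).
Hence ψ⁻¹(16) = 2.

2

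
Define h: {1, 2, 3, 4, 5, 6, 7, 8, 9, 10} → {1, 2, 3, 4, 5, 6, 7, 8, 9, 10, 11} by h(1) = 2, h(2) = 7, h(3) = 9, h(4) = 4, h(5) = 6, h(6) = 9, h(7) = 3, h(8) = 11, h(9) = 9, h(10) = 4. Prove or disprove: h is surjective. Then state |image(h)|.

7

No element maps to 1, so h is not surjective.
The image of h is {2, 3, 4, 6, 7, 9, 11}, which has 7 elements.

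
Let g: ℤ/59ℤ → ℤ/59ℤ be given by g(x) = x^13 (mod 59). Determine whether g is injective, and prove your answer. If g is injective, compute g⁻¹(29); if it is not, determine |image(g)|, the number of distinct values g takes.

Since 59 is prime, the nonzero elements of ℤ/59ℤ form a cyclic group of order 58.
As gcd(13, 58) = 1, raising to the 13th power is a bijection on this group: if x_1^13 ≡ x_2^13 then (x_1x_2^{−1})^13 = 1, and the only element of order dividing gcd(13, 58) = 1 is 1, so x_1 = x_2.
With g(0) = 0 this makes g injective on all of ℤ/59ℤ, hence bijective (finite equal-size domain and codomain). In particular g is injective.
Since g is injective, we find the preimage of 29. The inverse of x ↦ x^13 on (ℤ/59ℤ)^× is x ↦ x^9, because 13·9 = 117 = 2·58 + 1 ≡ 1 (mod 58) and x^{58} = 1 for x ≠ 0 (Fermat). So g⁻¹(29) = 29^9 mod 59.
Repeated squaring mod 59: 29^1 ≡ 29, 29^2 ≡ 29² = 841 ≡ 15, 29^4 ≡ 15² = 225 ≡ 48, 29^8 ≡ 48² = 2304 ≡ 3. Since 9 = 8 + 1, 29^9 ≡ 3·29: 3·29 = 87 ≡ 28. So 29^9 ≡ 28 (mod 59).
Hence g⁻¹(29) = 28.

28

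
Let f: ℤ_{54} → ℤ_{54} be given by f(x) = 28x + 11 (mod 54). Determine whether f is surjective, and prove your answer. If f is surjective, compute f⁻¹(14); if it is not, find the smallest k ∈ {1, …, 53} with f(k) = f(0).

27

Since gcd(28, 54) = 2, we have 28x ≡ 0 (mod 2) for all x, so f(x) ≡ 1 (mod 2).
But 0 ≢ 1 (mod 2), so 0 ∈ ℤ_{54} has no preimage. Hence f is not surjective.
Since f is not surjective, we find the least positive k with f(k) = f(0): this means 28k ≡ 0 (mod 54), i.e. 54 ∣ 28k. Since gcd(28, 54) = 2, dividing through by 2 this holds exactly when 27 ∣ 14k, and as gcd(14, 27) = 1, exactly when 27 ∣ k.
The smallest positive such k is 27.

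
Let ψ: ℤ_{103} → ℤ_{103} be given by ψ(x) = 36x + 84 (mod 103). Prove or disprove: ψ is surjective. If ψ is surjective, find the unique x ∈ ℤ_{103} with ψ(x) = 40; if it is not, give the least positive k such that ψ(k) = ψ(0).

Since gcd(36, 103) = 1, 36 is invertible modulo 103. Euclid's algorithm: 103 = 2·36 + 31, 36 = 1·31 + 5, 31 = 6·5 + 1; back-substituting gives 1 = 83·36 − 29·103, so 36⁻¹ ≡ 83 (mod 103).
For any y ∈ ℤ_{103}, x = 83(y − 84) mod 103 satisfies ψ(x) = 36·83(y − 84) + 84 ≡ y (since 36·83 ≡ 1 mod 103). So every y has a preimage.
Hence ψ is surjective.
Since ψ is surjective, we compute ψ⁻¹(40): solve 36x + 84 ≡ 40 (mod 103), i.e. 36x ≡ 59 (mod 103).
Multiplying by 36⁻¹ = 83 gives x ≡ 83·59 = 4897 = 47·103 + 56 ≡ 56 (mod 103).
Check: ψ(56) = 36·56 + 84 = 2100 = 20·103 + 40 ≡ 40 (mod 103).

56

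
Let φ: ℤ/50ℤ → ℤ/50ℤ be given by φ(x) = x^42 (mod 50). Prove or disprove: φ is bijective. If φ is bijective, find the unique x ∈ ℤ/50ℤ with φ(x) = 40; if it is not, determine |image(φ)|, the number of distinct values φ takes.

φ(0) = 0^42 = 0.
φ(10): Repeated squaring mod 50: 10^1 ≡ 10, 10^2 ≡ 10² = 100 ≡ 0, 10^4 ≡ 0² = 0, 10^8 ≡ 0² = 0, 10^16 ≡ 0² = 0, 10^32 ≡ 0² = 0. Since 42 = 32 + 8 + 2, 10^42 ≡ 0·0·0: 0·0 = 0, then 0·0 = 0. So 10^42 ≡ 0 (mod 50).
So φ(0) = φ(10) = 0 while 0 ≠ 10, thus φ is not injective, hence not bijective.
Since φ is not bijective, we determine |image(φ)|. Computing x^42 mod 50 for each x (by repeated squaring, reducing mod 50 at every step), the values φ(0), φ(1), …, φ(49) are: 0, 1, 4, 9, 16, 25, 36, 49, 14, 31, 0, 21, 44, 19, 46, 25, 6, 39, 24, 11, 0, 41, 34, 29, 26, 25, 26, 29, 34, 41, 0, 11, 24, 39, 6, 25, 46, 19, 44, 21, 0, 31, 14, 49, 36, 25, 16, 9, 4, 1.
The distinct values are {0, 1, 4, 6, 9, 11, 14, 16, 19, 21, 24, 25, 26, 29, 31, 34, 36, 39, 41, 44, 46, 49}; there are 22 of them.

22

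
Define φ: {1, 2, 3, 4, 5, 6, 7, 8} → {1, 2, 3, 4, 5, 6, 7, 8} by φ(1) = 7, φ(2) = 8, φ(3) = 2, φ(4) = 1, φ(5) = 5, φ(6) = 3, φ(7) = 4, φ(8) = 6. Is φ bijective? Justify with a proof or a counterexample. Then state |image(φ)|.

8

The values 7, 8, 2, 1, 5, 3, 4, 6 are a permutation of {1, 2, 3, 4, 5, 6, 7, 8}: each element appears exactly once.
So φ is injective and surjective, hence bijective.
The image of φ is {1, 2, 3, 4, 5, 6, 7, 8}, which has 8 elements.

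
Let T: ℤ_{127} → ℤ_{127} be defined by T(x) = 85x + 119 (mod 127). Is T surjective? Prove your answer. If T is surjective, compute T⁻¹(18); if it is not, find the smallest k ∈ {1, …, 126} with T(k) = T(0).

Recall that surjectivity means every element of the codomain has a preimage under T.
Since gcd(85, 127) = 1, 85 is invertible modulo 127. Euclid's algorithm: 127 = 1·85 + 42, 85 = 2·42 + 1; back-substituting gives 1 = 3·85 − 2·127, so 85⁻¹ ≡ 3 (mod 127).
Then y ↦ 3(y − 119) is a two-sided inverse to T, so every y ∈ ℤ_{127} has a preimage.
Thus T is surjective.
Since T is surjective, we find T⁻¹(18): we need 85x ≡ 18 − 119 ≡ 26 (mod 127). Using 85⁻¹ = 3: x ≡ 3·26 = 78, so x = 78.
Check: T(78) = 85·78 + 119 = 6749 = 53·127 + 18 ≡ 18 (mod 127).

78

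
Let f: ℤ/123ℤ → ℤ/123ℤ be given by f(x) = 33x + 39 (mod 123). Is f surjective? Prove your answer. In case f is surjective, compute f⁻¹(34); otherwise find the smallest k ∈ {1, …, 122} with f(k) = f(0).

41

Recall: f is surjective if every y in the codomain equals f(x) for some x in the domain.
Since gcd(33, 123) = 3, we have 33x ≡ 0 (mod 3) for all x, so f(x) ≡ 0 (mod 3).
But 1 ≢ 0 (mod 3), so 1 ∈ ℤ/123ℤ has no preimage. So f is not surjective.
Since f is not surjective, we find the least positive k with f(k) = f(0): this means 33k ≡ 0 (mod 123), i.e. 123 ∣ 33k. Since gcd(33, 123) = 3, dividing through by 3 this holds exactly when 41 ∣ 11k, and as gcd(11, 41) = 1, exactly when 41 ∣ k.
The smallest positive such k is 41.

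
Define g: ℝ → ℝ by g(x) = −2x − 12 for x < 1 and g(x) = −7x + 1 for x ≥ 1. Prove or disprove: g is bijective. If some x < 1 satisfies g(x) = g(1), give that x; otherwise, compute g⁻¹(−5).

Both pieces are strictly decreasing (slopes −2 and −7), so each is injective on its own interval.
The left piece maps (−∞, 1) onto (−14, ∞); the right piece maps [1, ∞) onto (−∞, −6].
These images overlap. In particular g(1) = −6 (right piece), and solving −2x − 12 = −6 on the left piece gives x = −3 < 1.
So g(−3) = g(1) with −3 ≠ 1, and g is not injective, hence not bijective. This x = −3 is the requested value below 1.

-3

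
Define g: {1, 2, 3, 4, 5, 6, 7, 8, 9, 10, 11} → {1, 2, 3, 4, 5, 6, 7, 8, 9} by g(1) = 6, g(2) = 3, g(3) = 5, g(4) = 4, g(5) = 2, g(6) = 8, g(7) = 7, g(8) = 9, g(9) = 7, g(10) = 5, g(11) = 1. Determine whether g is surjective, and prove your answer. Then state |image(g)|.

Every element of the codomain has a preimage: 1 = g(11), 2 = g(5), 3 = g(2), 4 = g(4), 5 = g(3), 6 = g(1), 7 = g(7), 8 = g(6), 9 = g(8).
Therefore g is surjective.
The image of g is {1, 2, 3, 4, 5, 6, 7, 8, 9}, which has 9 elements.

9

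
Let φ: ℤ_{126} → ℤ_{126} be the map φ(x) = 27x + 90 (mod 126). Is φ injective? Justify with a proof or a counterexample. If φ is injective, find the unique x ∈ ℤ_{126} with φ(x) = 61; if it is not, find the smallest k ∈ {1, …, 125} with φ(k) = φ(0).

14

We have gcd(27, 126) = 9 > 1. Taking u = 0 and v = 14: φ(0) = 90 and φ(14) = 27·14 + 90 = 468 ≡ 90 (mod 126).
So φ(0) = φ(14) while 0 ≠ 14, thus φ is not injective.
Since φ is not injective, we find the least positive k with φ(k) = φ(0): this means 27k ≡ 0 (mod 126), i.e. 126 ∣ 27k. Since gcd(27, 126) = 9, dividing through by 9 this holds exactly when 14 ∣ 3k, and as gcd(3, 14) = 1, exactly when 14 ∣ k.
The smallest positive such k is 14.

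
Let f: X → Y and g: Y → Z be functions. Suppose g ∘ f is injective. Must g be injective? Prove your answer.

No. Take X = {1}, Y = {1, 2, 3, 4}, Z = {1, 2, 3, 4}, f(a) = a for each a ∈ X, and g(b) = 3 if b ∈ {3, 4} else g(b) = b.
Then g ∘ f = f is injective (X ⊂ Y and f is the inclusion), but g(3) = g(4) = 3 with 3 ≠ 4, so g is not injective.

not injective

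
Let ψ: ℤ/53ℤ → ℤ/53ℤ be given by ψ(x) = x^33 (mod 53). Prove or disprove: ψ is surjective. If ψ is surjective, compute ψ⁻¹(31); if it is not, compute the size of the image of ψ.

2

Since 53 is prime, the nonzero elements of ℤ/53ℤ form a cyclic group of order 52.
As gcd(33, 52) = 1, raising to the 33rd power is a bijection on this group: if s^33 ≡ t^33 then (st^{−1})^33 = 1, and the only element of order dividing gcd(33, 52) = 1 is 1, so s = t.
With ψ(0) = 0 this makes ψ injective on all of ℤ/53ℤ, hence bijective (finite equal-size domain and codomain). In particular ψ is surjective.
Since ψ is surjective, we find the preimage of 31. The inverse of x ↦ x^33 on (ℤ/53ℤ)^× is x ↦ x^41, because 33·41 = 1353 = 26·52 + 1 ≡ 1 (mod 52) and x^{52} = 1 for x ≠ 0 (Fermat). So ψ⁻¹(31) = 31^41 mod 53.
Repeated squaring mod 53: 31^1 ≡ 31, 31^2 ≡ 31² = 961 ≡ 7, 31^4 ≡ 7² = 49, 31^8 ≡ 49² = 2401 ≡ 16, 31^16 ≡ 16² = 256 ≡ 44, 31^32 ≡ 44² = 1936 ≡ 28. Since 41 = 32 + 8 + 1, 31^41 ≡ 28·16·31: 28·16 = 448 ≡ 24, then 24·31 = 744 ≡ 2. So 31^41 ≡ 2 (mod 53).
Hence ψ⁻¹(31) = 2.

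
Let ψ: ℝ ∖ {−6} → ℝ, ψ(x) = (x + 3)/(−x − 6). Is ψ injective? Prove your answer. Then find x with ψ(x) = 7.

Suppose ψ(a) = ψ(b). Cross-multiplying: (a + 3)(−b − 6) = (b + 3)(−a − 6).
Expanding both sides and cancelling the symmetric terms leaves −3·(a − b) = 0. Since −3 ≠ 0, a = b. Therefore ψ is injective.
Solving ψ(x) = 7: cross-multiplying gives x + 3 = 7(−x − 6), which rearranges to 8x = −45, so x = −45/8.

-45/8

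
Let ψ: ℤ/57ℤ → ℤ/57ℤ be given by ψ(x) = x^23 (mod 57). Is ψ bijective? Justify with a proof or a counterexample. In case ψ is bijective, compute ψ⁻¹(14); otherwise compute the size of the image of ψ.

32

Computing x^23 mod 57 for each x (by repeated squaring, reducing mod 57 at every step), the values ψ(0), ψ(1), …, ψ(56) are: 0, 1, 32, 15, 55, 47, 24, 49, 50, 54, 22, 26, 27, 52, 29, 21, 4, 44, 18, 19, 20, 51, 34, 17, 9, 43, 11, 12, 16, 41, 45, 46, 14, 48, 40, 23, 6, 37, 38, 39, 13, 53, 36, 28, 5, 30, 31, 35, 3, 7, 8, 33, 10, 2, 42, 25, 56.
Every element of ℤ/57ℤ appears exactly once in this list, so ψ is a bijection, and in particular bijective.
Since ψ is bijective, we read off the preimage of 14 from the same table: ψ(32) = 14, so ψ⁻¹(14) = 32.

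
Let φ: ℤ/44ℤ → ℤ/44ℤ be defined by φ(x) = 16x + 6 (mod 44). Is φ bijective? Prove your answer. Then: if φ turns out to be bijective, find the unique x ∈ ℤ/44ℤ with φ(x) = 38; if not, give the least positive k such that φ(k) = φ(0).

11

We have gcd(16, 44) = 4 > 1. Taking s = 0 and t = 11: φ(0) = 6 and φ(11) = 16·11 + 6 = 182 ≡ 6 (mod 44).
So φ(0) = φ(11) while 0 ≠ 11, thus φ is not injective, hence not bijective.
Since φ is not bijective, we find the least positive k with φ(k) = φ(0): this means 16k ≡ 0 (mod 44), i.e. 44 ∣ 16k. Since gcd(16, 44) = 4, dividing through by 4 this holds exactly when 11 ∣ 4k, and as gcd(4, 11) = 1, exactly when 11 ∣ k.
The smallest positive such k is 11.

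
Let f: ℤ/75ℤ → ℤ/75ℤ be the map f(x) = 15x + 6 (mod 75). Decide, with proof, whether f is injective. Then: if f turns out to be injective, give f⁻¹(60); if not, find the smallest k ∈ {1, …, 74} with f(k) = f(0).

5

By definition, injectivity means: for all a, b in the domain, f(a) = f(b) implies a = b.
We have gcd(15, 75) = 15 > 1. Taking a = 0 and b = 5: f(0) = 6 and f(5) = 15·5 + 6 = 81 ≡ 6 (mod 75).
So f(0) = f(5) while 0 ≠ 5, thus f is not injective.
Since f is not injective, we find the least positive k with f(k) = f(0): this means 15k ≡ 0 (mod 75), i.e. 75 ∣ 15k. Since gcd(15, 75) = 15, dividing through by 15 this holds exactly when 5 ∣ k.
The smallest positive such k is 5.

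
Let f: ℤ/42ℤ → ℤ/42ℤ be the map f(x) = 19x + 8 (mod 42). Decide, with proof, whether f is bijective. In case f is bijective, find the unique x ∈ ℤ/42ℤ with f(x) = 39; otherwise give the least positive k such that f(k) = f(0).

37

Suppose f(u) = f(v) in ℤ/42ℤ. Then 19u + 8 ≡ 19v + 8 (mod 42), so 19(u − v) ≡ 0 (mod 42).
Since gcd(19, 42) = 1, 19 is invertible modulo 42, thus u − v ≡ 0 (mod 42), i.e. u = v.
We now compute 19⁻¹ mod 42 explicitly. Euclid's algorithm: 42 = 2·19 + 4, 19 = 4·4 + 3, 4 = 1·3 + 1; back-substituting gives 1 = 31·19 − 14·42, so 19⁻¹ ≡ 31 (mod 42).
For any y ∈ ℤ/42ℤ, x = 31(y − 8) mod 42 satisfies f(x) = 19·31(y − 8) + 8 ≡ y (since 19·31 ≡ 1 mod 42). So every y has a preimage.
So f is bijective.
Since f is bijective, we compute f⁻¹(39): solve 19x + 8 ≡ 39 (mod 42), i.e. 19x ≡ 31 (mod 42).
Multiplying by 19⁻¹ = 31 gives x ≡ 31·31 = 961 = 22·42 + 37 ≡ 37 (mod 42).
Check: f(37) = 19·37 + 8 = 711 = 16·42 + 39 ≡ 39 (mod 42).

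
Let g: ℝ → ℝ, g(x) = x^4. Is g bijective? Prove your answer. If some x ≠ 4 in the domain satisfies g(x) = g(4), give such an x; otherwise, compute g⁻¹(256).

-4

g(4) = 256 = (−4)^4 = g(−4) (since 4 is even), with 4 ≠ −4. So g is not injective, hence not bijective.
For the follow-up, such an x exists: taking x = −4 ∈ ℝ gives g(−4) = 256 = g(4) with −4 ≠ 4.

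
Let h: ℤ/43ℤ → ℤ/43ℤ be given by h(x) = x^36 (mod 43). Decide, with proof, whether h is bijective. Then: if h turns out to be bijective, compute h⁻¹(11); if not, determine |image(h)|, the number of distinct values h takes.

8

h(1) = 1^36 = 1.
h(6): Repeated squaring mod 43: 6^1 ≡ 6, 6^2 ≡ 6² = 36, 6^4 ≡ 36² = 1296 ≡ 6, 6^8 ≡ 6² = 36, 6^16 ≡ 36² = 1296 ≡ 6, 6^32 ≡ 6² = 36. Since 36 = 32 + 4, 6^36 ≡ 36·6: 36·6 = 216 ≡ 1. So 6^36 ≡ 1 (mod 43).
So h(1) = h(6) = 1 while 1 ≠ 6, so h is not injective, hence not bijective.
Since h is not bijective, we determine |image(h)|. Computing x^36 mod 43 for each x (by repeated squaring, reducing mod 43 at every step), the values h(0), h(1), …, h(42) are: 0, 1, 41, 21, 4, 35, 1, 1, 35, 11, 16, 11, 41, 35, 41, 4, 16, 16, 21, 4, 11, 21, 21, 11, 4, 21, 16, 16, 4, 41, 35, 41, 11, 16, 11, 35, 1, 1, 35, 4, 21, 41, 1.
The distinct values are {0, 1, 4, 11, 16, 21, 35, 41}; there are 8 of them.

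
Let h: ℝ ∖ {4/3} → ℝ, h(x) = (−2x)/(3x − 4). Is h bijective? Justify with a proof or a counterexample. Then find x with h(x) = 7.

If h(x) = −2/3, cross-multiplying gives 3(−2x) = −2(3x − 4), which simplifies to 0 = 8 — false.  So −2/3 has no preimage and h is not surjective.
Therefore h is not bijective.
Solving h(x) = 7: cross-multiplying gives −2x = 7(3x − 4), which rearranges to −23x = −28, so x = 28/23.

28/23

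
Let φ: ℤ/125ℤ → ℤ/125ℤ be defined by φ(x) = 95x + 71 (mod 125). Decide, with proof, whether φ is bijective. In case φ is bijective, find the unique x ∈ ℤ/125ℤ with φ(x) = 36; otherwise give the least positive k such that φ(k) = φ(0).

25

Recall: injectivity means: for all x_1, x_2 in the domain, φ(x_1) = φ(x_2) implies x_1 = x_2.
We have gcd(95, 125) = 5 > 1. Taking x_1 = 0 and x_2 = 25: φ(0) = 71 and φ(25) = 95·25 + 71 = 2446 ≡ 71 (mod 125).
So φ(0) = φ(25) while 0 ≠ 25, therefore φ is not injective, hence not bijective.
Since φ is not bijective, we find the least positive k with φ(k) = φ(0): this means 95k ≡ 0 (mod 125), i.e. 125 ∣ 95k. Since gcd(95, 125) = 5, dividing through by 5 this holds exactly when 25 ∣ 19k, and as gcd(19, 25) = 1, exactly when 25 ∣ k.
The smallest positive such k is 25.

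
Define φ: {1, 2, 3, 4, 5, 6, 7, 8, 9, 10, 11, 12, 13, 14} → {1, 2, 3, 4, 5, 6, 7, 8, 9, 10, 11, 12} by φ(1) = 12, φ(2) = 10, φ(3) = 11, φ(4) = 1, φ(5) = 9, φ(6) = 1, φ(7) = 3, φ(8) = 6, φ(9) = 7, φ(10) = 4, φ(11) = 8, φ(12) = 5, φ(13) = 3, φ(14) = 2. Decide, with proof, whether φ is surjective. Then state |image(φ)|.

12

Every element of the codomain has a preimage: 1 = φ(4), 2 = φ(14), 3 = φ(7), 4 = φ(10), 5 = φ(12), 6 = φ(8), 7 = φ(9), 8 = φ(11), 9 = φ(5), 10 = φ(2), 11 = φ(3), 12 = φ(1).
Thus φ is surjective.
The image of φ is {1, 2, 3, 4, 5, 6, 7, 8, 9, 10, 11, 12}, which has 12 elements.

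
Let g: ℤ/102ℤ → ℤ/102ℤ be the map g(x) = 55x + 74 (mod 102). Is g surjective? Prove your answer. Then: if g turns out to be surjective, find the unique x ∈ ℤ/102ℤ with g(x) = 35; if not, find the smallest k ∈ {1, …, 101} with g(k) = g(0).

3

Since gcd(55, 102) = 1, 55 is invertible modulo 102. Euclid's algorithm: 102 = 1·55 + 47, 55 = 1·47 + 8, 47 = 5·8 + 7, 8 = 1·7 + 1; back-substituting gives 1 = 13·55 − 7·102, so 55⁻¹ ≡ 13 (mod 102).
Then y ↦ 13(y − 74) is a two-sided inverse to g, so every y ∈ ℤ/102ℤ has a preimage.
Thus g is surjective.
Since g is surjective, we find g⁻¹(35): we need 55x ≡ 35 − 74 ≡ 63 (mod 102). Using 55⁻¹ = 13: x ≡ 13·63 = 819 = 8·102 + 3, so x = 3.
Check: g(3) = 55·3 + 74 = 239 = 2·102 + 35 ≡ 35 (mod 102).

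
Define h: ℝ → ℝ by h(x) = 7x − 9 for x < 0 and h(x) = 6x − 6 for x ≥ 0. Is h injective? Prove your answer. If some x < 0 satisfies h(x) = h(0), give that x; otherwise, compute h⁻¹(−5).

1/6

Both pieces are strictly increasing (slopes 7 and 6), so each is injective on its own interval.
The left piece maps (−∞, 0) onto (−∞, −9); the right piece maps [0, ∞) onto [−6, ∞).
These images are disjoint, so no value is attained by both pieces. Thus h is injective.
Because the two images are disjoint, no x < 0 has h(x) = h(0), so we compute h⁻¹(−5): −5 lies in [−6, ∞), so solve 6x − 6 = −5: x = (−5 + 6)/6 = 1/6.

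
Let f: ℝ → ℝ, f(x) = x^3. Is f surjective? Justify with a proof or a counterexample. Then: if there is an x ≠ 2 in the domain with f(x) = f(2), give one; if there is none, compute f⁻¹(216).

6

For any y ∈ ℝ, x = y^{1/3} ∈ ℝ gives f(x) = y, so f is surjective.
Since x ↦ x^3 is strictly increasing on ℝ, it is injective there, so no x ≠ 2 in the domain has f(x) = f(2). We therefore compute f⁻¹(216) = 216^{1/3} = 6 (indeed 6^3 = 216).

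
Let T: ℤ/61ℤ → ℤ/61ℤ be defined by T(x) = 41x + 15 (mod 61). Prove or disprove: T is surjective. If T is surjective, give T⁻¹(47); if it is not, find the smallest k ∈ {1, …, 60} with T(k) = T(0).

35

Since gcd(41, 61) = 1, 41 is invertible modulo 61. Euclid's algorithm: 61 = 1·41 + 20, 41 = 2·20 + 1; back-substituting gives 1 = 3·41 − 2·61, so 41⁻¹ ≡ 3 (mod 61).
Then y ↦ 3(y − 15) is a two-sided inverse to T, so every y ∈ ℤ/61ℤ has a preimage.
So T is surjective.
Since T is surjective, we find T⁻¹(47): we need 41x ≡ 47 − 15 ≡ 32 (mod 61). Using 41⁻¹ = 3: x ≡ 3·32 = 96 = 1·61 + 35, so x = 35.
Check: T(35) = 41·35 + 15 = 1450 = 23·61 + 47 ≡ 47 (mod 61).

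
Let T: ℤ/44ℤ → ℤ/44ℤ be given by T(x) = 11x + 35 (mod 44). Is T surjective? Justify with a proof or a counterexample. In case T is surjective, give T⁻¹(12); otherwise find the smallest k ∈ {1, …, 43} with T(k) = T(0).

Since gcd(11, 44) = 11, we have 11x ≡ 0 (mod 11) for all x, so T(x) ≡ 2 (mod 11).
But 0 ≢ 2 (mod 11), so 0 ∈ ℤ/44ℤ has no preimage. Therefore T is not surjective.
Since T is not surjective, we find the least positive k with T(k) = T(0): this means 11k ≡ 0 (mod 44), i.e. 44 ∣ 11k. Since gcd(11, 44) = 11, dividing through by 11 this holds exactly when 4 ∣ k.
The smallest positive such k is 4.

4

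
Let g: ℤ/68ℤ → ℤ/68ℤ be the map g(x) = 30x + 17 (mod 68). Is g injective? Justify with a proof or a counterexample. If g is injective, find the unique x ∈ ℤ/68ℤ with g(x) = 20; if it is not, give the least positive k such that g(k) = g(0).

34

By definition, injectivity means: for all s, t in the domain, g(s) = g(t) implies s = t.
We have gcd(30, 68) = 2 > 1. Taking s = 0 and t = 34: g(0) = 17 and g(34) = 30·34 + 17 = 1037 ≡ 17 (mod 68).
So g(0) = g(34) while 0 ≠ 34, so g is not injective.
Since g is not injective, we find the least positive k with g(k) = g(0): this means 30k ≡ 0 (mod 68), i.e. 68 ∣ 30k. Since gcd(30, 68) = 2, dividing through by 2 this holds exactly when 34 ∣ 15k, and as gcd(15, 34) = 1, exactly when 34 ∣ k.
The smallest positive such k is 34.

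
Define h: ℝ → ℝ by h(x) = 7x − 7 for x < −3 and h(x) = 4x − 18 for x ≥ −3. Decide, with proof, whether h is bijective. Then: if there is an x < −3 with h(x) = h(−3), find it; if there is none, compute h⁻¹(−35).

-23/7

Both pieces are strictly increasing (slopes 7 and 4), so each is injective on its own interval.
The left piece maps (−∞, −3) onto (−∞, −28); the right piece maps [−3, ∞) onto [−30, ∞).
These images overlap. In particular h(−3) = −30 (right piece), and solving 7x − 7 = −30 on the left piece gives x = −23/7 < −3.
So h(−23/7) = h(−3) with −23/7 ≠ −3, and h is not injective, hence not bijective. This x = −23/7 is the requested value below −3.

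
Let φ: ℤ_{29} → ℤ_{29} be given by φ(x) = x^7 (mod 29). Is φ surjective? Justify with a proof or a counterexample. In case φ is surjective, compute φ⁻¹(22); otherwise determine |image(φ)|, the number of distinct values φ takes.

φ(2): Repeated squaring mod 29: 2^1 ≡ 2, 2^2 ≡ 2² = 4, 2^4 ≡ 4² = 16. Since 7 = 4 + 2 + 1, 2^7 ≡ 16·4·2: 16·4 = 64 ≡ 6, then 6·2 = 12. So 2^7 ≡ 12 (mod 29).
φ(3): Repeated squaring mod 29: 3^1 ≡ 3, 3^2 ≡ 3² = 9, 3^4 ≡ 9² = 81 ≡ 23. Since 7 = 4 + 2 + 1, 3^7 ≡ 23·9·3: 23·9 = 207 ≡ 4, then 4·3 = 12. So 3^7 ≡ 12 (mod 29).
So φ(2) = φ(3) = 12 while 2 ≠ 3, thus φ is not injective.
A non-injective map from the 29-element set ℤ_{29} to itself takes at most 28 distinct values, so it cannot be surjective. Thus φ is not surjective.
Since φ is not surjective, we determine |image(φ)|. Computing x^7 mod 29 for each x (by repeated squaring, reducing mod 29 at every step), the values φ(0), φ(1), …, φ(28) are: 0, 1, 12, 12, 28, 28, 28, 1, 17, 28, 17, 12, 17, 28, 12, 17, 1, 12, 17, 12, 1, 12, 28, 1, 1, 1, 17, 17, 28.
The distinct values are {0, 1, 12, 17, 28}; there are 5 of them.

5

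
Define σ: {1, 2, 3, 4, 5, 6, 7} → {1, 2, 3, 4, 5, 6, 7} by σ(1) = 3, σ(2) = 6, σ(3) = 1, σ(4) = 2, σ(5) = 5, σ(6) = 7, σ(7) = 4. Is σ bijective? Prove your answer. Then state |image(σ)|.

The values 3, 6, 1, 2, 5, 7, 4 are a permutation of {1, 2, 3, 4, 5, 6, 7}: each element appears exactly once.
So σ is injective and surjective, hence bijective.
The image of σ is {1, 2, 3, 4, 5, 6, 7}, which has 7 elements.

7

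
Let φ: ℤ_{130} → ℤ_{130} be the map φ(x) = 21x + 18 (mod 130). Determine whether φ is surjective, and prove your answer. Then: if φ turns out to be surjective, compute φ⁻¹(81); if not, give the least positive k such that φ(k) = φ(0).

Since gcd(21, 130) = 1, 21 is invertible modulo 130. Euclid's algorithm: 130 = 6·21 + 4, 21 = 5·4 + 1; back-substituting gives 1 = 31·21 − 5·130, so 21⁻¹ ≡ 31 (mod 130).
For any y ∈ ℤ_{130}, x = 31(y − 18) mod 130 satisfies φ(x) = 21·31(y − 18) + 18 ≡ y (since 21·31 ≡ 1 mod 130). So every y has a preimage.
Hence φ is surjective.
Since φ is surjective, we find φ⁻¹(81): we need 21x ≡ 81 − 18 ≡ 63 (mod 130). Using 21⁻¹ = 31: x ≡ 31·63 = 1953 = 15·130 + 3, so x = 3.
Check: φ(3) = 21·3 + 18 = 81 ≡ 81 (mod 130).

3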